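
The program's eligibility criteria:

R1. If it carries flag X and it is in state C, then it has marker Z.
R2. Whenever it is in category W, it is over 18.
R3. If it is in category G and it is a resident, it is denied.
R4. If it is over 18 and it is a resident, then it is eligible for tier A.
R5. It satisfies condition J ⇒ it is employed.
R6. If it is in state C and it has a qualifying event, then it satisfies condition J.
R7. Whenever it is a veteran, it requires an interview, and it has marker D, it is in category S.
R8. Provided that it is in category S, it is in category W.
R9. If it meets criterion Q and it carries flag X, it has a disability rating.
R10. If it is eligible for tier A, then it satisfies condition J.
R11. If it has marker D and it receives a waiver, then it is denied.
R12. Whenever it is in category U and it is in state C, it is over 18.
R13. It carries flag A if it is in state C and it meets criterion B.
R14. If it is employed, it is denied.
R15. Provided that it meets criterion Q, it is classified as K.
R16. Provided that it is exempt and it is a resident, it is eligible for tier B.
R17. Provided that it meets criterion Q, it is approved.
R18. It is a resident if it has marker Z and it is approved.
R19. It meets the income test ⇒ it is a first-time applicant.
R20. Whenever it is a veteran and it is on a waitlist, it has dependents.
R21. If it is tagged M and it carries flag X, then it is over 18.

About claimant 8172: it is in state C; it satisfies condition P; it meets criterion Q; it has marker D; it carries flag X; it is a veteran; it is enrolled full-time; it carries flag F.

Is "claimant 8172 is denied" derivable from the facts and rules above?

No

Forward chaining from the given facts derives: has marker Z, has a disability rating, is classified as K, is approved, is a resident.
Rules concluding "it is denied": R3 needs "it is in category G"; R11 needs "it receives a waiver"; R14 needs "it is employed" — none of these are established.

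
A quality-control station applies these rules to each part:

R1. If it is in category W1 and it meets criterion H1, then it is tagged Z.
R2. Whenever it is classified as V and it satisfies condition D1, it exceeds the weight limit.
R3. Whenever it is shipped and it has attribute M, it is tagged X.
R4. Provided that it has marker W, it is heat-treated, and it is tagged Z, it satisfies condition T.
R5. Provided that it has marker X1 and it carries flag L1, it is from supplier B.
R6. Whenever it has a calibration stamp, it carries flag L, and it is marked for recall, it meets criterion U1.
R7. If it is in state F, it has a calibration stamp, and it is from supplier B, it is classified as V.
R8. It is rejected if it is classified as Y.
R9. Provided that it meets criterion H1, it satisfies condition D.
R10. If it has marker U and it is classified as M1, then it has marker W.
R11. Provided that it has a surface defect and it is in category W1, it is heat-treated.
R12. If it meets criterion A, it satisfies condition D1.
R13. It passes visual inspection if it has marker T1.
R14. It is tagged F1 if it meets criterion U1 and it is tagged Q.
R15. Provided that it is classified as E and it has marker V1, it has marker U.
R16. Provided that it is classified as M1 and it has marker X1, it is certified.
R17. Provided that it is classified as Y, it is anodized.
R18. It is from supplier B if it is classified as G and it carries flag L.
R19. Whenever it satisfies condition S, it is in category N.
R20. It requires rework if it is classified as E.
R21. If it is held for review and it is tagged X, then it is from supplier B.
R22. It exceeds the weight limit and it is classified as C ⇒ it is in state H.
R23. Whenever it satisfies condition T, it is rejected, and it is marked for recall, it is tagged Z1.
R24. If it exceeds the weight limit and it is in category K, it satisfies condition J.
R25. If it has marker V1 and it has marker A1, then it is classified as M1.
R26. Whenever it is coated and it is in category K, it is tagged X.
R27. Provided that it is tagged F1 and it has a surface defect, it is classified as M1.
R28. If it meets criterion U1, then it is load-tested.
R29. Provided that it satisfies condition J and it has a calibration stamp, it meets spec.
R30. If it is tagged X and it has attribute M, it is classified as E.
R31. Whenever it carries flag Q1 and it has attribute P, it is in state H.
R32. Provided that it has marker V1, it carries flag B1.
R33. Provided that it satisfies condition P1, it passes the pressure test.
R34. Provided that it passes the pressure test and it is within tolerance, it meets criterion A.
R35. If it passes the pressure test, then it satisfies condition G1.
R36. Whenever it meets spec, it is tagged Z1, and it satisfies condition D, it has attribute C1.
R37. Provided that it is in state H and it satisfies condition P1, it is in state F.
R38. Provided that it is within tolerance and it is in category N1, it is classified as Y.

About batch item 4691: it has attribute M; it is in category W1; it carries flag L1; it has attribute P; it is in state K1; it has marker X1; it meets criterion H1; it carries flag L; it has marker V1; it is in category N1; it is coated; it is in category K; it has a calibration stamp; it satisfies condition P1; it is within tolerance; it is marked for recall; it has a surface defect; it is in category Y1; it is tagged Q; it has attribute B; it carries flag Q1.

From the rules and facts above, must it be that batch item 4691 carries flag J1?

No

Forward chaining from the given facts derives: is tagged Z, is from supplier B, meets criterion U1, satisfies condition D, is heat-treated, is tagged F1, is tagged X, is classified as M1, is load-tested, is classified as E, is in state H, carries flag B1, passes the pressure test, meets criterion A, satisfies condition G1, is in state F, is classified as Y, is classified as V, is rejected, satisfies condition D1, has marker U, is certified, is anodized, requires rework, exceeds the weight limit, has marker W, satisfies condition J, meets spec, satisfies condition T, is tagged Z1, has attribute C1.
No rule has "it carries flag J1" as its conclusion, and it is not among the given facts.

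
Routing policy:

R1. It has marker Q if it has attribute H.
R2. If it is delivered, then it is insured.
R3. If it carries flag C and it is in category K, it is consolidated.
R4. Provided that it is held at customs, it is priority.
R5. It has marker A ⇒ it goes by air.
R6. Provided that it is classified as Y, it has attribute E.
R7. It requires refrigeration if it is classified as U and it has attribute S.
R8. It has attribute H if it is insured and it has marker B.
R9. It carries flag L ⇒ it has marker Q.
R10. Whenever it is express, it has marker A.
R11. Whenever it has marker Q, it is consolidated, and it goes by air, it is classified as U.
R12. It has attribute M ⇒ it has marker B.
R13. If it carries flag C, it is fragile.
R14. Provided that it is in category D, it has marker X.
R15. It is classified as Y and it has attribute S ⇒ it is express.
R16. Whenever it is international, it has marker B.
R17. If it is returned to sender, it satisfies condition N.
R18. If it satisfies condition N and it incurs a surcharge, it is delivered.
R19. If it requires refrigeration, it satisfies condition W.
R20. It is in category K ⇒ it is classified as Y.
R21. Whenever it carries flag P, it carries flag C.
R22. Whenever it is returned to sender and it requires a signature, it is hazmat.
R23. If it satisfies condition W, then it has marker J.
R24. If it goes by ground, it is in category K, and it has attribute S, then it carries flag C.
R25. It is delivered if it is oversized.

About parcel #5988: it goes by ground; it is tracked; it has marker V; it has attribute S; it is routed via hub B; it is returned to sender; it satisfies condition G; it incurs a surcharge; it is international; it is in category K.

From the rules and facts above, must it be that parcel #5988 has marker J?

By R16 (it is international): it has marker B.
By R17 (it is returned to sender): it satisfies condition N.
By R18 (it satisfies condition N, it incurs a surcharge): it is delivered.
By R20 (it is in category K): it is classified as Y.
By R24 (it goes by ground, it is in category K, it has attribute S): it carries flag C.
By R2 (it is delivered): it is insured.
By R3 (it carries flag C, it is in category K): it is consolidated.
By R8 (it is insured, it has marker B): it has attribute H.
By R15 (it is classified as Y, it has attribute S): it is express.
By R1 (it has attribute H): it has marker Q.
By R10 (it is express): it has marker A.
By R5 (it has marker A): it goes by air.
By R11 (it has marker Q, it is consolidated, it goes by air): it is classified as U.
By R7 (it is classified as U, it has attribute S): it requires refrigeration.
By R19 (it requires refrigeration): it satisfies condition W.
By R23 (it satisfies condition W): it has marker J.

Yes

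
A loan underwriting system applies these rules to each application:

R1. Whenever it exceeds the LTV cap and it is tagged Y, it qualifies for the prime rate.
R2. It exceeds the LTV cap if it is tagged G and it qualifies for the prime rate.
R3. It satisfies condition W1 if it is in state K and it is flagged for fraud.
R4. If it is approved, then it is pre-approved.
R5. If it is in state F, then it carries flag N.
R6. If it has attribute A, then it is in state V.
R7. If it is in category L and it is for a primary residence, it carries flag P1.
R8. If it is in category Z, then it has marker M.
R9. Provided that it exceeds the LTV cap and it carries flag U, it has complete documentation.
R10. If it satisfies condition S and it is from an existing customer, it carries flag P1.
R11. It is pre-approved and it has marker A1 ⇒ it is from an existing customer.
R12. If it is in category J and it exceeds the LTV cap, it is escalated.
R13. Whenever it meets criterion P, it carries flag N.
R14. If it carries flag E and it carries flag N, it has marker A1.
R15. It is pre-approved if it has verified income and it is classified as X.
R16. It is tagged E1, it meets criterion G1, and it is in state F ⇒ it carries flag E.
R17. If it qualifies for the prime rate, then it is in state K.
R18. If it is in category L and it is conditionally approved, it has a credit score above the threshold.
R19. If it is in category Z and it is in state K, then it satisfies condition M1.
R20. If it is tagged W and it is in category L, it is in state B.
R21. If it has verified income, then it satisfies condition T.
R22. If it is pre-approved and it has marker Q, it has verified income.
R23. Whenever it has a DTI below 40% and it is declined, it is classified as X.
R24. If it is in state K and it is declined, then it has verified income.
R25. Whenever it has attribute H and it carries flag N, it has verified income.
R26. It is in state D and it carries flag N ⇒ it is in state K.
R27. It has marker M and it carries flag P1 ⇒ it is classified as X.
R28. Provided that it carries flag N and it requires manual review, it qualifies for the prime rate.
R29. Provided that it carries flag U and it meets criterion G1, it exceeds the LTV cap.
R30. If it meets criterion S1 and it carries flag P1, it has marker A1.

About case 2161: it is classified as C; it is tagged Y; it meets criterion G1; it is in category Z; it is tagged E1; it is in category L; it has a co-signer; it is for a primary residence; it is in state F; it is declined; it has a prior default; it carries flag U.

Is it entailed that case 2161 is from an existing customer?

By R5 (it is in state F): it carries flag N.
By R7 (it is in category L, it is for a primary residence): it carries flag P1.
By R8 (it is in category Z): it has marker M.
By R16 (it is tagged E1, it meets criterion G1, it is in state F): it carries flag E.
By R27 (it has marker M, it carries flag P1): it is classified as X.
By R29 (it carries flag U, it meets criterion G1): it exceeds the LTV cap.
By R1 (it exceeds the LTV cap, it is tagged Y): it qualifies for the prime rate.
By R14 (it carries flag E, it carries flag N): it has marker A1.
By R17 (it qualifies for the prime rate): it is in state K.
By R24 (it is in state K, it is declined): it has verified income.
By R15 (it has verified income, it is classified as X): it is pre-approved.
By R11 (it is pre-approved, it has marker A1): it is from an existing customer.

Yes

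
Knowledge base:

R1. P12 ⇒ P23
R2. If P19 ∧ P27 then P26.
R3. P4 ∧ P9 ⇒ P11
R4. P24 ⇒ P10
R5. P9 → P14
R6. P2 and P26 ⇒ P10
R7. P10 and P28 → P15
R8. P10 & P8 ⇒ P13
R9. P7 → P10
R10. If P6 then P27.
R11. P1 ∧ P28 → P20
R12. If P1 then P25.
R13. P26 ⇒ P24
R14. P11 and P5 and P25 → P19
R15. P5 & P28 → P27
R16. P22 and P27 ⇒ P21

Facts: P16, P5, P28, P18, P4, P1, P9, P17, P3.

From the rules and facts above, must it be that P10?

Yes

P11  (by R3: P4, P9)
P25  (by R12: P1)
P19  (by R14: P11, P5, P25)
P27  (by R15: P5, P28)
P26  (by R2: P19, P27)
P24  (by R13: P26)
P10  (by R4: P24)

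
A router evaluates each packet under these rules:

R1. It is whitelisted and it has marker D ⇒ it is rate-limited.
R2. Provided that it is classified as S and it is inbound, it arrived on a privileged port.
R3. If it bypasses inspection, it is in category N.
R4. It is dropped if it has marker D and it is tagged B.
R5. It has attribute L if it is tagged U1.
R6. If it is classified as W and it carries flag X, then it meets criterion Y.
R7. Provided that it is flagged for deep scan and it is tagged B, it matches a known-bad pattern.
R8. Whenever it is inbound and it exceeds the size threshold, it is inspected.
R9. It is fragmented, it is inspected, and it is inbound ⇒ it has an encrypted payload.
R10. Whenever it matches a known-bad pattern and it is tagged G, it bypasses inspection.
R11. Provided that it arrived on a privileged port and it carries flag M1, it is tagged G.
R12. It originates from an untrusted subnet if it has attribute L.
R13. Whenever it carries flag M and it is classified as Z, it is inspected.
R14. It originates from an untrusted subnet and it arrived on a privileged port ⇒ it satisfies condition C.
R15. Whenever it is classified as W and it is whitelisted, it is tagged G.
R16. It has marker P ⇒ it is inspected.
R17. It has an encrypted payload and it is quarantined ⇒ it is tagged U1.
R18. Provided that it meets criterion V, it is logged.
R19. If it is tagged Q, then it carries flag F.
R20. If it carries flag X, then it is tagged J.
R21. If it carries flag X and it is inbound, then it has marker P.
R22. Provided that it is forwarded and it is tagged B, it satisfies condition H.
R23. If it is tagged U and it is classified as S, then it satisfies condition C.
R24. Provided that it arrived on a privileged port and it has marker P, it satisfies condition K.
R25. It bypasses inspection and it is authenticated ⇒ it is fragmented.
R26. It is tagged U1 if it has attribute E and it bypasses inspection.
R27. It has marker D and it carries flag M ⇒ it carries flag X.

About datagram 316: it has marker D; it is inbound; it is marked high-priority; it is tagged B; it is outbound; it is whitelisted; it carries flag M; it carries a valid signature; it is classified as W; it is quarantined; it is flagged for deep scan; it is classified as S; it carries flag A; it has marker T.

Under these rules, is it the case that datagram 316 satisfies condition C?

No

Forward chaining from the given facts derives: is rate-limited, arrived on a privileged port, is dropped, matches a known-bad pattern, is tagged G, carries flag X, meets criterion Y, bypasses inspection, is tagged J, has marker P, satisfies condition K, is in category N, is inspected.
Rules concluding "it satisfies condition C": R14 needs "it originates from an untrusted subnet"; R23 needs "it is tagged U" — none of these are established.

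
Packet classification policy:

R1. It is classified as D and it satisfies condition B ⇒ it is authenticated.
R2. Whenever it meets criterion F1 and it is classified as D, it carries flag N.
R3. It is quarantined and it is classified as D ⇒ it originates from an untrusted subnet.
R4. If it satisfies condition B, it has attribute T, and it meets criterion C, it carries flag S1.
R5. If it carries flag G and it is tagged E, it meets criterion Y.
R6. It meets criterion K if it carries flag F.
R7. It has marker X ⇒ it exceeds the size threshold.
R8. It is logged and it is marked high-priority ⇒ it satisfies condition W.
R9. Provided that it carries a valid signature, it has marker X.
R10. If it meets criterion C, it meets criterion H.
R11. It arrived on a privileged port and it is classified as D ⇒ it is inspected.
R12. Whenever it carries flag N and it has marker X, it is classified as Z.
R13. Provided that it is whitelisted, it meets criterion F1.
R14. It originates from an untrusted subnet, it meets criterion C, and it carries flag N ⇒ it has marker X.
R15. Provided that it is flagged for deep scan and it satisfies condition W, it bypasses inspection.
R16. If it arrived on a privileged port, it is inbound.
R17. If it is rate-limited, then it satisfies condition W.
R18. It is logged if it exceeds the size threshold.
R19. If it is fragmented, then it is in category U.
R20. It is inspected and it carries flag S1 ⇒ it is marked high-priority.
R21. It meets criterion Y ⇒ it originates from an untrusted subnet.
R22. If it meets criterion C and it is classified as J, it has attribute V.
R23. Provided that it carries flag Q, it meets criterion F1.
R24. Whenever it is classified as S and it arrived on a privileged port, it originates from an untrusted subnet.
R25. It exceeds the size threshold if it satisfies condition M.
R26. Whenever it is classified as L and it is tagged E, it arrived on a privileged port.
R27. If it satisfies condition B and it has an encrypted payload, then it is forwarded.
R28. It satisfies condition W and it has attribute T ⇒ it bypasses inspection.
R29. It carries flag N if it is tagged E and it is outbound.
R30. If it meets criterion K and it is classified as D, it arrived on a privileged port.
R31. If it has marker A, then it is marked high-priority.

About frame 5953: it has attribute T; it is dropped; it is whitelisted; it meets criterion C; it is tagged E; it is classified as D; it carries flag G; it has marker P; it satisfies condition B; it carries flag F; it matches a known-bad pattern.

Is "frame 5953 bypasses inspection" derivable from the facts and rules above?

By R4 (it satisfies condition B, it has attribute T, it meets criterion C): it carries flag S1.
By R5 (it carries flag G, it is tagged E): it meets criterion Y.
By R6 (it carries flag F): it meets criterion K.
By R13 (it is whitelisted): it meets criterion F1.
By R21 (it meets criterion Y): it originates from an untrusted subnet.
By R30 (it meets criterion K, it is classified as D): it arrived on a privileged port.
By R2 (it meets criterion F1, it is classified as D): it carries flag N.
By R11 (it arrived on a privileged port, it is classified as D): it is inspected.
By R14 (it originates from an untrusted subnet, it meets criterion C, it carries flag N): it has marker X.
By R20 (it is inspected, it carries flag S1): it is marked high-priority.
By R7 (it has marker X): it exceeds the size threshold.
By R18 (it exceeds the size threshold): it is logged.
By R8 (it is logged, it is marked high-priority): it satisfies condition W.
By R28 (it satisfies condition W, it has attribute T): it bypasses inspection.

Yes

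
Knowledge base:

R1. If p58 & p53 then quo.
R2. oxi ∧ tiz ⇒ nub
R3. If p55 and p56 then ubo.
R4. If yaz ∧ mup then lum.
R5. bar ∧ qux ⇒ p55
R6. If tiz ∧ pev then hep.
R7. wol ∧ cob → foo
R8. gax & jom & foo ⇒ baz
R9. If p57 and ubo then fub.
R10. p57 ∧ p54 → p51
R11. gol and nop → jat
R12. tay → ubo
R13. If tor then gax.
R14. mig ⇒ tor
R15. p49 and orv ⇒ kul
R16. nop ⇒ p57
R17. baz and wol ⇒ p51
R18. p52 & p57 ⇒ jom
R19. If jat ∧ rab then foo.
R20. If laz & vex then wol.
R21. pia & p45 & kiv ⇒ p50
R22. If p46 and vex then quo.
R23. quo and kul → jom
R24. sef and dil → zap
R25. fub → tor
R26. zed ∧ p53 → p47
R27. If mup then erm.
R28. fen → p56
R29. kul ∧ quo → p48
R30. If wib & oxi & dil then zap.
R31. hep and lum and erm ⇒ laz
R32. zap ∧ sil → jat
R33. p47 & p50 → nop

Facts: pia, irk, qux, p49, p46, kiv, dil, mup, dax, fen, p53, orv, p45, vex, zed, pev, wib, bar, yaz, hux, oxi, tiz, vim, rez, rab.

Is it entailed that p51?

No

Forward chaining from the given facts derives: nub, lum, p55, hep, kul, p50, quo, jom, p47, erm, p56, p48, zap, laz, nop, ubo, p57, wol, fub, tor, gax.
Rules concluding p51: R10 needs p54; R17 needs baz — none of these are established.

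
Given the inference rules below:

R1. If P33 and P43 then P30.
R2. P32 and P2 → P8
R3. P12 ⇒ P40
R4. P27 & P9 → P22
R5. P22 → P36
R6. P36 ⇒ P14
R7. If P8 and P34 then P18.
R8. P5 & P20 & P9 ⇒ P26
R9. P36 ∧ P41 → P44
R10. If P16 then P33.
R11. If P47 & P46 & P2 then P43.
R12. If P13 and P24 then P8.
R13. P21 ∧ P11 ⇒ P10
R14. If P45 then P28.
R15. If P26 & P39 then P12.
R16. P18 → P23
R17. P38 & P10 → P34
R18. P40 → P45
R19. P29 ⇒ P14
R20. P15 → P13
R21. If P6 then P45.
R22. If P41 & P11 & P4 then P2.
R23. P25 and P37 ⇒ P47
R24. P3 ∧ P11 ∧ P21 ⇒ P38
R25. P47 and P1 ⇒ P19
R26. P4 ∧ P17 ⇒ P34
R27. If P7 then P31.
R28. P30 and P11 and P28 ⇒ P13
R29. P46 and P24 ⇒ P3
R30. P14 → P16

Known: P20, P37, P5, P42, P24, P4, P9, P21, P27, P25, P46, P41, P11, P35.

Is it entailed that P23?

No

Forward chaining from the given facts derives: P22, P36, P14, P26, P44, P10, P2, P47, P3, P16, P33, P43, P38, P30, P34.
The only rule concluding P23 is R16, which needs P18; that is never established.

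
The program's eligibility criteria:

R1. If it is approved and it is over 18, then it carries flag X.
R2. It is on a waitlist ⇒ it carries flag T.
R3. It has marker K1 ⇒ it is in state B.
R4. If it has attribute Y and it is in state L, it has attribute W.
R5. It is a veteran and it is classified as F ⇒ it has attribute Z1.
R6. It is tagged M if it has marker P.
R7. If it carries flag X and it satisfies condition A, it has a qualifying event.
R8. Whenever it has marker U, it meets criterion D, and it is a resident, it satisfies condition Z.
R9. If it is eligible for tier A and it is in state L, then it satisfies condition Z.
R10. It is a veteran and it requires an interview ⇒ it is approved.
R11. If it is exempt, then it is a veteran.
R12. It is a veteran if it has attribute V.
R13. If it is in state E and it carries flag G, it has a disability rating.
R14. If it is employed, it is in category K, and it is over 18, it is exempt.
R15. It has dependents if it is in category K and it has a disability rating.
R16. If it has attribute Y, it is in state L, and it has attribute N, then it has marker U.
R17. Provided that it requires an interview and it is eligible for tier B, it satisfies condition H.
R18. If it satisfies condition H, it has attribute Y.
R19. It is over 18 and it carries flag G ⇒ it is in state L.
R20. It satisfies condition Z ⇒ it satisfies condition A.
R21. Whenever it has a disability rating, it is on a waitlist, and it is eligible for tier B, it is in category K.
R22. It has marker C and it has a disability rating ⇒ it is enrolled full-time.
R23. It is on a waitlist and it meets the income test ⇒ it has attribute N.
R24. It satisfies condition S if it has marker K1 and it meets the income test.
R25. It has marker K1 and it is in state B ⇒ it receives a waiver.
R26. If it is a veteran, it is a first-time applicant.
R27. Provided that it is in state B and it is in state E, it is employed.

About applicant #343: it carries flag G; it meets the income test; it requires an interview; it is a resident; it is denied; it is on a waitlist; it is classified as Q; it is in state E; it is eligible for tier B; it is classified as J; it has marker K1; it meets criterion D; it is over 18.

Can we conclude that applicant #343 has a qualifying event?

Yes

By R3 (it has marker K1): it is in state B.
By R13 (it is in state E, it carries flag G): it has a disability rating.
By R17 (it requires an interview, it is eligible for tier B): it satisfies condition H.
By R18 (it satisfies condition H): it has attribute Y.
By R19 (it is over 18, it carries flag G): it is in state L.
By R21 (it has a disability rating, it is on a waitlist, it is eligible for tier B): it is in category K.
By R23 (it is on a waitlist, it meets the income test): it has attribute N.
By R27 (it is in state B, it is in state E): it is employed.
By R14 (it is employed, it is in category K, it is over 18): it is exempt.
By R16 (it has attribute Y, it is in state L, it has attribute N): it has marker U.
By R8 (it has marker U, it meets criterion D, it is a resident): it satisfies condition Z.
By R11 (it is exempt): it is a veteran.
By R20 (it satisfies condition Z): it satisfies condition A.
By R10 (it is a veteran, it requires an interview): it is approved.
By R1 (it is approved, it is over 18): it carries flag X.
By R7 (it carries flag X, it satisfies condition A): it has a qualifying event.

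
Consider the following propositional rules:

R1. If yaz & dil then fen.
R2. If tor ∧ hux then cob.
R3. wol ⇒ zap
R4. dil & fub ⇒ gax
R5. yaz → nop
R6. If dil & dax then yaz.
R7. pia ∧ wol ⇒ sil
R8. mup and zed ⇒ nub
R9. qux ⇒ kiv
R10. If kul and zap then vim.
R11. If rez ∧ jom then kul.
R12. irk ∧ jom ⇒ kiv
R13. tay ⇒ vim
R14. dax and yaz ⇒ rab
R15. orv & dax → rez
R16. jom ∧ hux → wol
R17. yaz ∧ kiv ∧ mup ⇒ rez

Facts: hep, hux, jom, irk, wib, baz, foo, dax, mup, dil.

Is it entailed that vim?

Yes

yaz  (by R6: dil, dax)
kiv  (by R12: irk, jom)
wol  (by R16: jom, hux)
rez  (by R17: yaz, kiv, mup)
zap  (by R3: wol)
kul  (by R11: rez, jom)
vim  (by R10: kul, zap)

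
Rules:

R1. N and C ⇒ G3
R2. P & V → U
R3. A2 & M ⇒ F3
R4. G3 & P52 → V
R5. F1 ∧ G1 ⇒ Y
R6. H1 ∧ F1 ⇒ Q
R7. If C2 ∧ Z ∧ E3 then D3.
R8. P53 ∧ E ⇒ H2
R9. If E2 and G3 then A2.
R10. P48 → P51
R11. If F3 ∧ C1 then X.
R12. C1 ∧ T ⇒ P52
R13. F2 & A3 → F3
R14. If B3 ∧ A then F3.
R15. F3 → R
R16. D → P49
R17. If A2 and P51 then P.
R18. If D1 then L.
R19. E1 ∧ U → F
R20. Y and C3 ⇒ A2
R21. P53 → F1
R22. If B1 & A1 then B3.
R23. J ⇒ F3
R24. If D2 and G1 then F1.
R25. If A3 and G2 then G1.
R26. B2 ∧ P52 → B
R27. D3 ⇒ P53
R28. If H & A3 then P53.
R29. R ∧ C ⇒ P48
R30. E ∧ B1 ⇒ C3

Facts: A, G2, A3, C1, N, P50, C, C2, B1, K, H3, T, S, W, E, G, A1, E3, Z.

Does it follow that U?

G3  (by R1: N, C)
D3  (by R7: C2, Z, E3)
P52  (by R12: C1, T)
B3  (by R22: B1, A1)
G1  (by R25: A3, G2)
P53  (by R27: D3)
C3  (by R30: E, B1)
V  (by R4: G3, P52)
F3  (by R14: B3, A)
R  (by R15: F3)
F1  (by R21: P53)
P48  (by R29: R, C)
Y  (by R5: F1, G1)
P51  (by R10: P48)
A2  (by R20: Y, C3)
P  (by R17: A2, P51)
U  (by R2: P, V)

Yes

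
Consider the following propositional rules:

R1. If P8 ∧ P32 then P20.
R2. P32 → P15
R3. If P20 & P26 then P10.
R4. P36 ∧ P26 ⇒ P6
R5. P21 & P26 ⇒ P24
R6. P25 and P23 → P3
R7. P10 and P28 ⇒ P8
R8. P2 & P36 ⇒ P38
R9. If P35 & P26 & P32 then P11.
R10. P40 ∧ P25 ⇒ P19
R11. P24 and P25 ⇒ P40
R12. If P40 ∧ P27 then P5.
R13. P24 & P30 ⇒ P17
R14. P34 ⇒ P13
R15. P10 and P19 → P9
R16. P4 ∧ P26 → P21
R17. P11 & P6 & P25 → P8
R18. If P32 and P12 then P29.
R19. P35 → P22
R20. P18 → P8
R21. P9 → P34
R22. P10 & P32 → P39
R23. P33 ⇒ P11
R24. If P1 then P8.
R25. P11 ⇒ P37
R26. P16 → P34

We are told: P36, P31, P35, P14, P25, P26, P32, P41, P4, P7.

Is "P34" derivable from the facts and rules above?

Yes

P6  (by R4: P36, P26)
P11  (by R9: P35, P26, P32)
P21  (by R16: P4, P26)
P8  (by R17: P11, P6, P25)
P20  (by R1: P8, P32)
P10  (by R3: P20, P26)
P24  (by R5: P21, P26)
P40  (by R11: P24, P25)
P19  (by R10: P40, P25)
P9  (by R15: P10, P19)
P34  (by R21: P9)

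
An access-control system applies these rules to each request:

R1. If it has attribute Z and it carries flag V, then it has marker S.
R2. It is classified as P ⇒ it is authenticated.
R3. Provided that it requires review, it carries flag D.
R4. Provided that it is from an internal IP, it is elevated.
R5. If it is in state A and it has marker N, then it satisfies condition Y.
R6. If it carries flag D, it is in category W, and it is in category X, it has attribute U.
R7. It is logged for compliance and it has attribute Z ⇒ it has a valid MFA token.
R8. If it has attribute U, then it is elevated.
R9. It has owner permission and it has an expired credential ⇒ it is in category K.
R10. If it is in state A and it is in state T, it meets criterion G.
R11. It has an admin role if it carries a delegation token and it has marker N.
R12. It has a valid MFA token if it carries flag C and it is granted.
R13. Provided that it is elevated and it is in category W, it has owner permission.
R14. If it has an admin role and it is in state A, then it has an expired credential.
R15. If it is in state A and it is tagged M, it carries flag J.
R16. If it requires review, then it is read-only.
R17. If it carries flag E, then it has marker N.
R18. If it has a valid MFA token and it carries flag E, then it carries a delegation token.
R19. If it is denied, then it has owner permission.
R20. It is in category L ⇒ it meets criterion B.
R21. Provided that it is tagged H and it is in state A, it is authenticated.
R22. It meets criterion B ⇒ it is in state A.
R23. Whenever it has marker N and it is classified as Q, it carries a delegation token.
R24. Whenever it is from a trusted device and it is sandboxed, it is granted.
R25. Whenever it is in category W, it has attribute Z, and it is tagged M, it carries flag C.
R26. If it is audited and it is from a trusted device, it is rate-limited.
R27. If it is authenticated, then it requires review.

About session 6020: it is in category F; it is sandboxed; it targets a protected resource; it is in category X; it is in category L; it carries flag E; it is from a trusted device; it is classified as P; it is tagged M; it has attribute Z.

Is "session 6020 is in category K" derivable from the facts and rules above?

No

Forward chaining from the given facts derives: is authenticated, has marker N, meets criterion B, is in state A, is granted, requires review, carries flag D, satisfies condition Y, carries flag J, is read-only.
The only rule concluding "it is in category K" is R9, which needs "it has owner permission"; that is never established.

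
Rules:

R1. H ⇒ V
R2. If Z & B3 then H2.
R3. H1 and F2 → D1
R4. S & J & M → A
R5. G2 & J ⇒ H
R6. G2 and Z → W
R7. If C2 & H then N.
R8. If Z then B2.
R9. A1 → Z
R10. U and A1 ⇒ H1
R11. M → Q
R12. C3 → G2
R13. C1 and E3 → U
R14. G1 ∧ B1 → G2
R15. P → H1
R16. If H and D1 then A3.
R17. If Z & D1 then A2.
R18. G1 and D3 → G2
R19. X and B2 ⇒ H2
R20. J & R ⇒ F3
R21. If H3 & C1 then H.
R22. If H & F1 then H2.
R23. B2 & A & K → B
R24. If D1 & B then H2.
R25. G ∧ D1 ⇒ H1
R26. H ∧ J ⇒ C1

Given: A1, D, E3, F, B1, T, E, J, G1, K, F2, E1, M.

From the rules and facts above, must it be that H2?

No

Forward chaining from the given facts derives: Z, Q, G2, H, W, B2, C1, V, U, H1, D1, A3, A2.
Rules concluding H2: R2 needs B3; R19 needs X; R22 needs F1; R24 needs B — none of these are established.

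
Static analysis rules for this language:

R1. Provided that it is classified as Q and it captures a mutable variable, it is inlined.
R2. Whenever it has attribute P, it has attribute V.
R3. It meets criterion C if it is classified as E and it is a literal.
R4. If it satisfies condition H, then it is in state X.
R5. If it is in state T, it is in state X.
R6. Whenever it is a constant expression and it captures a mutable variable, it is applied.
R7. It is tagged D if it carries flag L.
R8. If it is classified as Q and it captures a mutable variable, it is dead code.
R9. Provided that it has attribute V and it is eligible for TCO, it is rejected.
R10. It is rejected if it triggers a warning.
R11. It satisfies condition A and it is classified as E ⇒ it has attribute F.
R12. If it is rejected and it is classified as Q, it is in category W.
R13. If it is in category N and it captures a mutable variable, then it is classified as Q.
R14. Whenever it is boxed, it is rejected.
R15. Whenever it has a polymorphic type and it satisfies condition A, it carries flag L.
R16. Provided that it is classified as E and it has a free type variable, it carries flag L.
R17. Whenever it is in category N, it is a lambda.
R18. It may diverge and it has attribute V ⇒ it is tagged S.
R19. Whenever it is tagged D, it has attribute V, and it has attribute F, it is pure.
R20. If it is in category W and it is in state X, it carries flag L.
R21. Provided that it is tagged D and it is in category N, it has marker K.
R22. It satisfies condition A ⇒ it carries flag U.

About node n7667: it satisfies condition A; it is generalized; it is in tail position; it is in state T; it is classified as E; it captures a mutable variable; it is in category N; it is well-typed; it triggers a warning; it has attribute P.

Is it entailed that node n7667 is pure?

Yes

By R2 (it has attribute P): it has attribute V.
By R5 (it is in state T): it is in state X.
By R10 (it triggers a warning): it is rejected.
By R11 (it satisfies condition A, it is classified as E): it has attribute F.
By R13 (it is in category N, it captures a mutable variable): it is classified as Q.
By R12 (it is rejected, it is classified as Q): it is in category W.
By R20 (it is in category W, it is in state X): it carries flag L.
By R7 (it carries flag L): it is tagged D.
By R19 (it is tagged D, it has attribute V, it has attribute F): it is pure.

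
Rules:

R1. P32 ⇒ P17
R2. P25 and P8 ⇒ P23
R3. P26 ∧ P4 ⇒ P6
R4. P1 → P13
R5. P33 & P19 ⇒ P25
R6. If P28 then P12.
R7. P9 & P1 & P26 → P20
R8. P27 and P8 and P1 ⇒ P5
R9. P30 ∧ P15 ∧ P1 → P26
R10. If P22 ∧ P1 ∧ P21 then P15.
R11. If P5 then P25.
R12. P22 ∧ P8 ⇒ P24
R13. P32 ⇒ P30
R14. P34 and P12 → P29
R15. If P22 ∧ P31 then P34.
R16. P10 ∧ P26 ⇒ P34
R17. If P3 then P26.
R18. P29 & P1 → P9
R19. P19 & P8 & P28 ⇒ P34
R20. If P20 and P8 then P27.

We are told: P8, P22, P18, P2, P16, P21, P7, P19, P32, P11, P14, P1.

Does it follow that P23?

Forward chaining from the given facts derives: P17, P13, P15, P24, P30, P26.
The only rule concluding P23 is R2, which needs P25; that is never established.

No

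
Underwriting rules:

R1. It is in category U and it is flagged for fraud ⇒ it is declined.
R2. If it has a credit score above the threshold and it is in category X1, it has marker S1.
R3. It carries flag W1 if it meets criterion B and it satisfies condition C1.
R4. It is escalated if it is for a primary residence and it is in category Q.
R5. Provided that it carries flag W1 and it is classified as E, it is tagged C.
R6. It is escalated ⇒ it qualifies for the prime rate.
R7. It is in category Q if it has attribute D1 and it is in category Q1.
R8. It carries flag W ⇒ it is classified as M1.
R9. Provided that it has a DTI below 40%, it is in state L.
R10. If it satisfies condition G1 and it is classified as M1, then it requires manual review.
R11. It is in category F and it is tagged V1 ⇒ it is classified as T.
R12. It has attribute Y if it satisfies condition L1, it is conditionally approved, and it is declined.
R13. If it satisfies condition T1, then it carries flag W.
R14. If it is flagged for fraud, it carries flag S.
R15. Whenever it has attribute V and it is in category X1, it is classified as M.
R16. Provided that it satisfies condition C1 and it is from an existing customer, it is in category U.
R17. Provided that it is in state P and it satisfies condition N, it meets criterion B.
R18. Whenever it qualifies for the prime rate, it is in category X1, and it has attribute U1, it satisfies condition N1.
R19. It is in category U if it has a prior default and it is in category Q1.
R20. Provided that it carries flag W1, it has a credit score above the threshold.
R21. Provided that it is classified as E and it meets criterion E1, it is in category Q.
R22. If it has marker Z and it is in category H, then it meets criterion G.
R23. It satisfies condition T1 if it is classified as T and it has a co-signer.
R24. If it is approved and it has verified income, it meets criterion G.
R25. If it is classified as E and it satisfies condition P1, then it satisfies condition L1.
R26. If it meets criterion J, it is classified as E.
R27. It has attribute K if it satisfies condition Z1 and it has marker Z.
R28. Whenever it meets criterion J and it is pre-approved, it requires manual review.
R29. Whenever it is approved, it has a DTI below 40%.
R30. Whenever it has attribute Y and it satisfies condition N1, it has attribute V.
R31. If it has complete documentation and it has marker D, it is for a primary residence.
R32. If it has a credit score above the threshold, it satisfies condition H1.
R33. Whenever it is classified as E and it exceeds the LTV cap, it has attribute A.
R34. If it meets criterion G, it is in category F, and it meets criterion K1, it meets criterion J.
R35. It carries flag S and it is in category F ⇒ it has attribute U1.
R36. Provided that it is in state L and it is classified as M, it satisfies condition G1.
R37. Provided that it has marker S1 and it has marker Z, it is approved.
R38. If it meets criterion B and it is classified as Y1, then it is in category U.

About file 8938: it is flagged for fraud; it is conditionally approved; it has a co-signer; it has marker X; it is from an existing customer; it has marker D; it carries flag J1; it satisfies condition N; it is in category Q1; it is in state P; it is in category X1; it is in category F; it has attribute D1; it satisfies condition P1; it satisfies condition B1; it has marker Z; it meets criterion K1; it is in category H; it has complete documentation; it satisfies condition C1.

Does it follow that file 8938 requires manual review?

Forward chaining from the given facts derives: is in category Q, carries flag S, is in category U, meets criterion B, meets criterion G, is for a primary residence, meets criterion J, has attribute U1, is declined, carries flag W1, is escalated, qualifies for the prime rate, satisfies condition N1, has a credit score above the threshold, is classified as E, satisfies condition H1, has marker S1, is tagged C, satisfies condition L1, is approved, has attribute Y, has a DTI below 40%, has attribute V, is in state L, is classified as M, satisfies condition G1.
Rules concluding "it requires manual review": R10 needs "it is classified as M1"; R28 needs "it is pre-approved" — none of these are established.

No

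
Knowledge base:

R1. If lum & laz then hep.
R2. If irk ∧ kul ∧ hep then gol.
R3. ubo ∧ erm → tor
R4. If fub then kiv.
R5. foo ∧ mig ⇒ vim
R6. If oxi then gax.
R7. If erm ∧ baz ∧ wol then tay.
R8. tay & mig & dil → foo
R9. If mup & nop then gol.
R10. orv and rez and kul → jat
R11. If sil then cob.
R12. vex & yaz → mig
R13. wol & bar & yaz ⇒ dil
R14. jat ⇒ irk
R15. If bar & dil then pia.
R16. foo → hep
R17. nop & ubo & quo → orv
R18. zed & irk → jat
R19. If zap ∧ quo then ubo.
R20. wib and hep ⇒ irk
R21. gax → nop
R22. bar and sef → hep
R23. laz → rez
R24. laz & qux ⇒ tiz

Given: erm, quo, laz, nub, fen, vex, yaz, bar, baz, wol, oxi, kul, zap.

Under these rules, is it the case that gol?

Yes

gax  (by R6: oxi)
tay  (by R7: erm, baz, wol)
mig  (by R12: vex, yaz)
dil  (by R13: wol, bar, yaz)
ubo  (by R19: zap, quo)
nop  (by R21: gax)
rez  (by R23: laz)
foo  (by R8: tay, mig, dil)
hep  (by R16: foo)
orv  (by R17: nop, ubo, quo)
jat  (by R10: orv, rez, kul)
irk  (by R14: jat)
gol  (by R2: irk, kul, hep)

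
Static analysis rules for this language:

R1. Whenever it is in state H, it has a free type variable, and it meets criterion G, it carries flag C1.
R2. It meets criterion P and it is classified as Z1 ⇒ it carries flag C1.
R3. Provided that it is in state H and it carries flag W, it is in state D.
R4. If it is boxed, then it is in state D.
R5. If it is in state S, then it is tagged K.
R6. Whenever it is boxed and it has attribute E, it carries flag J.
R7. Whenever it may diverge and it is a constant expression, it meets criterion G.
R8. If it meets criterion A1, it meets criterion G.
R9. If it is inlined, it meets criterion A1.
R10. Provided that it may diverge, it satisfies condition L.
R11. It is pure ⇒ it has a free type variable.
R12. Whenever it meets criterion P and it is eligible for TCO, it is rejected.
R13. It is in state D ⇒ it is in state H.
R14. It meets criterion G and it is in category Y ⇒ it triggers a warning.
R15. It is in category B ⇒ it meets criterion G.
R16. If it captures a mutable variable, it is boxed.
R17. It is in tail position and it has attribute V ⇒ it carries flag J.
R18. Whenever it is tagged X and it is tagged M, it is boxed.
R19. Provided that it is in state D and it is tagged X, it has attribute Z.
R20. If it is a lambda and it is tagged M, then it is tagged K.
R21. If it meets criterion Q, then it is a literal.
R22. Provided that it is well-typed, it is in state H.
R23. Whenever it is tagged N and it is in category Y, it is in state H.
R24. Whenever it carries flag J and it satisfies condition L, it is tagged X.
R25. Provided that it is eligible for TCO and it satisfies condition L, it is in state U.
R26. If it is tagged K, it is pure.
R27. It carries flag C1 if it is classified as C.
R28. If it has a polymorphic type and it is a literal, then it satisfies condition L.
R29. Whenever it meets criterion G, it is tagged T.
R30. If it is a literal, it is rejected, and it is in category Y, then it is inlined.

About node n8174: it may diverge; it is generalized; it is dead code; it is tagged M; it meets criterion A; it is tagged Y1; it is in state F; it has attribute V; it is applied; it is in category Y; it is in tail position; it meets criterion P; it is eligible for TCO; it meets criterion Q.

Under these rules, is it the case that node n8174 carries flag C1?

No

Forward chaining from the given facts derives: satisfies condition L, is rejected, carries flag J, is a literal, is tagged X, is in state U, is inlined, meets criterion A1, is boxed, is in state D, meets criterion G, is in state H, triggers a warning, has attribute Z, is tagged T.
Rules concluding "it carries flag C1": R1 needs "it has a free type variable"; R2 needs "it is classified as Z1"; R27 needs "it is classified as C" — none of these are established.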